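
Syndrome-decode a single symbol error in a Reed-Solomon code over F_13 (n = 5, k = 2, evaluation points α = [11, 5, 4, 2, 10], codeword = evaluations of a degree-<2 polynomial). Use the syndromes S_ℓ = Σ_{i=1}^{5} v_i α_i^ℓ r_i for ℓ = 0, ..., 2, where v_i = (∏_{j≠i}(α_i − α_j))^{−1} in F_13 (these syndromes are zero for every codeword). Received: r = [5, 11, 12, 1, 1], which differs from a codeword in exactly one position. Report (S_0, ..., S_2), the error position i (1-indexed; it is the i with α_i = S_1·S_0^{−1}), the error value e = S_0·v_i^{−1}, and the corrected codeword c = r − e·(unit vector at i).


S = (3, 4, 1), error at position 5, error magnitude e = 8, c = [5, 11, 12, 1, 6].

Step 1: column multipliers v_i = (∏_{j≠i}(α_i − α_j))^{−1} mod 13.
  i = 1 (α = 11): (11−5)(11−4)(11−2)(11−10) = 6·7·9·1 = 378 ≡ 1, so v_1 = 1^{−1} = 1 (mod 13).
  i = 2 (α = 5): (5−11)(5−4)(5−2)(5−10) = (−6)·1·3·(−5) = 90 ≡ 12, so v_2 = 12^{−1} = 12 (mod 13).
  i = 3 (α = 4): (4−11)(4−5)(4−2)(4−10) = (−7)·(−1)·2·(−6) = −84 ≡ 7, so v_3 = 7^{−1} = 2 (mod 13).
  i = 4 (α = 2): (2−11)(2−5)(2−4)(2−10) = (−9)·(−3)·(−2)·(−8) = 432 ≡ 3, so v_4 = 3^{−1} = 9 (mod 13).
  i = 5 (α = 10): (10−11)(10−5)(10−4)(10−2) = (−1)·5·6·8 = −240 ≡ 7, so v_5 = 7^{−1} = 2 (mod 13).
  v = [1, 12, 2, 9, 2].
Step 2: syndromes of r = [5, 11, 12, 1, 1] (all sums mod 13).
  S_0 = Σ v_i r_i = 1·5 + 12·11 + 2·12 + 9·1 + 2·1 = 172 ≡ 3.
  S_1 = Σ v_i α_i r_i = 1·11·5 + 12·5·11 + 2·4·12 + 9·2·1 + 2·10·1 = 849 ≡ 4.
  α_i^2 mod 13 = [4, 12, 3, 4, 9].
  S_2 = Σ v_i α_i^2 r_i = 1·4·5 + 12·12·11 + 2·3·12 + 9·4·1 + 2·9·1 = 1730 ≡ 1.
  S = (3, 4, 1) ≠ 0, so r is not a codeword (an error is present).
Step 3: locate the error. For a single error e at position i, S_ℓ = v_i·e·α_i^ℓ, so α_err = S_1/S_0.
  S_0^{−1} = 3^{−1} = 9 (mod 13), so α_err = 4·9 = 36 ≡ 10 = α_5. Error position i = 5.
  Consistency check: S_2/S_1 = 1·10 = 10 ≡ 10 = α_err ✓ (single-error assumption holds).
Step 4: error magnitude e = S_0/v_5 = S_0·∏_{j≠5}(α_5 − α_j) = 3·7 = 21 ≡ 8 (mod 13).
Step 5: correct position 5: c_5 = r_5 − e = 1 − 8 ≡ 6 (mod 13). Hence c = [5, 11, 12, 1, 6].
  Check: interpolating c through the α_i gives m(x) = 3 + 12·x (degree < 2) with m(α_i) = c_i for every i, so c is indeed a codeword.


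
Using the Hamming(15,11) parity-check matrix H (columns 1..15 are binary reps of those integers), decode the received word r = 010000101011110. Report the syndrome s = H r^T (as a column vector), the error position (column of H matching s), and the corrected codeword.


s = (1, 0, 0, 0)^T, error position = 8, corrected codeword c = 010000111011110

Compute s = H r^T mod 2 one row at a time:
  s_1 = 0 + 1 + 0 + 1 + 1 + 1 + 1 + 0 = 5 ≡ 1 (mod 2).
  s_2 = 0 + 0 + 0 + 1 + 1 + 1 + 1 + 0 = 4 ≡ 0 (mod 2).
  s_3 = 1 + 0 + 0 + 1 + 0 + 1 + 1 + 0 = 4 ≡ 0 (mod 2).
  s_4 = 0 + 0 + 0 + 1 + 1 + 1 + 1 + 0 = 4 ≡ 0 (mod 2).
s = (1, 0, 0, 0)^T — this equals column 8 of H (binary 1000), so error is at position 8.
Correct: flip bit 8 of r = 010000101011110 to get c = 010000111011110.


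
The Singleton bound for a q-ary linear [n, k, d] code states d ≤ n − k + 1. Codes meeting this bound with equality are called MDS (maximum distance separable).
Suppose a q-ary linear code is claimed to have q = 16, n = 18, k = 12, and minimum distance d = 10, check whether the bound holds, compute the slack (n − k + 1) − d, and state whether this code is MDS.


Singleton RHS = n − k + 1 = 7, slack = -3, bound violated (no such code; not MDS).

Singleton bound: d ≤ n − k + 1.
Here n = 18, k = 12, so n − k + 1 = 7.
Given d = 10, check d ≤ 7: NO.
Slack = (n − k + 1) − d = -3.
The slack is negative: d = 10 exceeds n − k + 1 = 7 by 3, so the Singleton bound is violated and no linear [18, 12, 10]_16 code can exist. In particular it is not MDS (MDS requires d = n − k + 1 exactly).
Description: the claimed parameters are [18, 12, 10]_16; such a code would be impossible (violates the Singleton bound).


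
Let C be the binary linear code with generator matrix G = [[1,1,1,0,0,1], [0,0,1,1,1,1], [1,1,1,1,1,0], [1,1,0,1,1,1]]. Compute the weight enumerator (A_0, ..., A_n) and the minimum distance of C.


Weight distribution: A_0 = 1, A_1 = 2, A_2 = 3, A_3 = 4, A_4 = 3, A_5 = 2, A_6 = 1. Minimum distance d = 1.

Enumerate all 2^4 = 16 messages m ∈ F_2^4.
For each, compute codeword c = mG in F_2^6, then tally its weight.
  m = 0000 → c = 000000, weight = 0.
  m = 1000 → c = 111001, weight = 4.
  m = 0100 → c = 001111, weight = 4.
  m = 1100 → c = 110110, weight = 4.
  m = 0010 → c = 111110, weight = 5.
  m = 1010 → c = 000111, weight = 3.
  m = 0110 → c = 110001, weight = 3.
  m = 1110 → c = 001000, weight = 1.
  m = 0001 → c = 110111, weight = 5.
  m = 1001 → c = 001110, weight = 3.
  m = 0101 → c = 111000, weight = 3.
  m = 1101 → c = 000001, weight = 1.
  m = 0011 → c = 001001, weight = 2.
  m = 1011 → c = 110000, weight = 2.
  m = 0111 → c = 000110, weight = 2.
  m = 1111 → c = 111111, weight = 6.
Tally weights:
  weight 0: 1 codewords.
  weight 1: 2 codewords.
  weight 2: 3 codewords.
  weight 3: 4 codewords.
  weight 4: 3 codewords.
  weight 5: 2 codewords.
  weight 6: 1 codewords.
Minimum distance d = smallest w > 0 with A_w > 0 = 1.
Sanity: Σ A_w = 16 = 2^4 = 16 ✓.


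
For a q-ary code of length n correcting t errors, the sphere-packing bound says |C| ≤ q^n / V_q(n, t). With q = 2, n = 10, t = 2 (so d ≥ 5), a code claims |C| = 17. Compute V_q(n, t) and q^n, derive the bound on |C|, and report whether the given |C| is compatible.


V_q(n, t) = 56, q^n = 1024, Hamming bound = 18, |C| = 17 ≤ bound (satisfied).

Step 1: Compute V_q(n, t) = Σ_{j=0}^2 C(n, j) (q−1)^j.
  j = 0: C(10,0)·(1)^0 = 1·1 = 1.
  j = 1: C(10,1)·(1)^1 = 10·1 = 10.
  j = 2: C(10,2)·(1)^2 = 45·1 = 45.
  V_q(n, t) = 1 + 10 + 45 = 56.
Step 2: q^n = 2^10 = 1024.
Step 3: Hamming bound ⌊q^n / V_q(n,t)⌋ = ⌊1024/56⌋ = 18.
Step 4: Compare |C| = 17 to 18: satisfied.
The claimed |C| lies below the Hamming bound.


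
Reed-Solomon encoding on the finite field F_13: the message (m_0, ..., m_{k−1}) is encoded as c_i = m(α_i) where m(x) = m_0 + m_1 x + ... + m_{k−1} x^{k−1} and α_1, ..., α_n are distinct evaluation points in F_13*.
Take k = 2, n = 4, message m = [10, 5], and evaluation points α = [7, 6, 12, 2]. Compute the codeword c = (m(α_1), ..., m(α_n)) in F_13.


c = [6, 1, 5, 7]

Message polynomial: m(x) = 10 + 5·x (mod 13).
For each evaluation point α_i, compute m(α_i) mod 13:
  α_1 = 7: Horner steps 5 → 6, so m(7) = 6.
  α_2 = 6: Horner steps 5 → 1, so m(6) = 1.
  α_3 = 12: Horner steps 5 → 5, so m(12) = 5.
  α_4 = 2: Horner steps 5 → 7, so m(2) = 7.
Codeword c = [6, 1, 5, 7] ∈ F_13^4.


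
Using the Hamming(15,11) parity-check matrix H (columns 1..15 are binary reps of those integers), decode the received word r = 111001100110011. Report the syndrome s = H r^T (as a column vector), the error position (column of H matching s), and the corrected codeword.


s = (0, 0, 0, 1)^T, error position = 1, corrected codeword c = 011001100110011

Compute s = H r^T mod 2 one row at a time:
  s_1 = 0 + 0 + 1 + 1 + 0 + 0 + 1 + 1 = 4 ≡ 0 (mod 2).
  s_2 = 0 + 0 + 1 + 1 + 0 + 0 + 1 + 1 = 4 ≡ 0 (mod 2).
  s_3 = 1 + 1 + 1 + 1 + 1 + 1 + 1 + 1 = 8 ≡ 0 (mod 2).
  s_4 = 1 + 1 + 0 + 1 + 0 + 1 + 0 + 1 = 5 ≡ 1 (mod 2).
s = (0, 0, 0, 1)^T — this equals column 1 of H (binary 0001), so error is at position 1.
Correct: flip bit 1 of r = 111001100110011 to get c = 011001100110011.


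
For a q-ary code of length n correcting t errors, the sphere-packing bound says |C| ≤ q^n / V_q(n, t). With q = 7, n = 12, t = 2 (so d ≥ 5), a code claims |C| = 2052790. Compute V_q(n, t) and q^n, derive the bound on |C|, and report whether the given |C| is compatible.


V_q(n, t) = 2449, q^n = 13841287201, Hamming bound = 5651811, |C| = 2052790 ≤ bound (satisfied).

Step 1: Compute V_q(n, t) = Σ_{j=0}^2 C(n, j) (q−1)^j.
  j = 0: C(12,0)·(6)^0 = 1·1 = 1.
  j = 1: C(12,1)·(6)^1 = 12·6 = 72.
  j = 2: C(12,2)·(6)^2 = 66·36 = 2376.
  V_q(n, t) = 1 + 72 + 2376 = 2449.
Step 2: q^n = 7^12 = 13841287201.
Step 3: Hamming bound ⌊q^n / V_q(n,t)⌋ = ⌊13841287201/2449⌋ = 5651811.
Step 4: Compare |C| = 2052790 to 5651811: satisfied.
The claimed |C| lies below the Hamming bound.


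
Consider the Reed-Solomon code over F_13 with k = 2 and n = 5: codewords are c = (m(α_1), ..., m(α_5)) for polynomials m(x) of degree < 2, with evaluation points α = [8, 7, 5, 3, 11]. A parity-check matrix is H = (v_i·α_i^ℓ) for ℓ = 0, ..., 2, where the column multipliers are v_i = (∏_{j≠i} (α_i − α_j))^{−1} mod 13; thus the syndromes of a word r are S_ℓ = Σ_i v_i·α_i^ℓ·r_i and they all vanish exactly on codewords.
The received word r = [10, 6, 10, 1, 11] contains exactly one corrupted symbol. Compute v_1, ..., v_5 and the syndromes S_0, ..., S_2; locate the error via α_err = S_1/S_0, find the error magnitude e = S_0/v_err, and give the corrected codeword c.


S = (12, 5, 1), error at position 1, error magnitude e = 6, c = [4, 6, 10, 1, 11].

Step 1: column multipliers v_i = (∏_{j≠i}(α_i − α_j))^{−1} mod 13.
  i = 1 (α = 8): (8−7)(8−5)(8−3)(8−11) = 1·3·5·(−3) = −45 ≡ 7, so v_1 = 7^{−1} = 2 (mod 13).
  i = 2 (α = 7): (7−8)(7−5)(7−3)(7−11) = (−1)·2·4·(−4) = 32 ≡ 6, so v_2 = 6^{−1} = 11 (mod 13).
  i = 3 (α = 5): (5−8)(5−7)(5−3)(5−11) = (−3)·(−2)·2·(−6) = −72 ≡ 6, so v_3 = 6^{−1} = 11 (mod 13).
  i = 4 (α = 3): (3−8)(3−7)(3−5)(3−11) = (−5)·(−4)·(−2)·(−8) = 320 ≡ 8, so v_4 = 8^{−1} = 5 (mod 13).
  i = 5 (α = 11): (11−8)(11−7)(11−5)(11−3) = 3·4·6·8 = 576 ≡ 4, so v_5 = 4^{−1} = 10 (mod 13).
  v = [2, 11, 11, 5, 10].
Step 2: syndromes of r = [10, 6, 10, 1, 11] (all sums mod 13).
  S_0 = Σ v_i r_i = 2·10 + 11·6 + 11·10 + 5·1 + 10·11 = 311 ≡ 12.
  S_1 = Σ v_i α_i r_i = 2·8·10 + 11·7·6 + 11·5·10 + 5·3·1 + 10·11·11 = 2397 ≡ 5.
  α_i^2 mod 13 = [12, 10, 12, 9, 4].
  S_2 = Σ v_i α_i^2 r_i = 2·12·10 + 11·10·6 + 11·12·10 + 5·9·1 + 10·4·11 = 2705 ≡ 1.
  S = (12, 5, 1) ≠ 0, so r is not a codeword (an error is present).
Step 3: locate the error. For a single error e at position i, S_ℓ = v_i·e·α_i^ℓ, so α_err = S_1/S_0.
  S_0^{−1} = 12^{−1} = 12 (mod 13), so α_err = 5·12 = 60 ≡ 8 = α_1. Error position i = 1.
  Consistency check: S_2/S_1 = 1·8 = 8 ≡ 8 = α_err ✓ (single-error assumption holds).
Step 4: error magnitude e = S_0/v_1 = S_0·∏_{j≠1}(α_1 − α_j) = 12·7 = 84 ≡ 6 (mod 13).
Step 5: correct position 1: c_1 = r_1 − e = 10 − 6 ≡ 4 (mod 13). Hence c = [4, 6, 10, 1, 11].
  Check: interpolating c through the α_i gives m(x) = 7 + 11·x (degree < 2) with m(α_i) = c_i for every i, so c is indeed a codeword.


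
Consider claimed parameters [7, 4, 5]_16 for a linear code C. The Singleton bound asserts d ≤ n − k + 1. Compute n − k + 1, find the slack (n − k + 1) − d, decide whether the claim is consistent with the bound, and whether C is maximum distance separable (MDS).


Singleton RHS = n − k + 1 = 4, slack = -1, bound violated (no such code; not MDS).

Singleton bound: d ≤ n − k + 1.
Here n = 7, k = 4, so n − k + 1 = 4.
Given d = 5, check d ≤ 4: NO.
Slack = (n − k + 1) − d = -1.
The slack is negative: d = 5 exceeds n − k + 1 = 4 by 1, so the Singleton bound is violated and no linear [7, 4, 5]_16 code can exist. In particular it is not MDS (MDS requires d = n − k + 1 exactly).
Description: the claimed parameters are [7, 4, 5]_16; such a code would be impossible (violates the Singleton bound).


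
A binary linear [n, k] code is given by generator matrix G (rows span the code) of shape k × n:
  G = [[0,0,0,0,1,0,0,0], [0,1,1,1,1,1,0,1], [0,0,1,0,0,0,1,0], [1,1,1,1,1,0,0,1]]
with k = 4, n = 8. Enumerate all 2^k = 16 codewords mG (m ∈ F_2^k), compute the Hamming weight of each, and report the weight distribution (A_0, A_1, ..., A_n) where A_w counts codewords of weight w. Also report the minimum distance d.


Weight distribution: A_0 = 1, A_1 = 1, A_2 = 2, A_3 = 2, A_4 = 1, A_5 = 5, A_6 = 4. Minimum distance d = 1.

Enumerate all 2^4 = 16 messages m ∈ F_2^4.
For each, compute codeword c = mG in F_2^8, then tally its weight.
  m = 0000 → c = 00000000, weight = 0.
  m = 1000 → c = 00001000, weight = 1.
  m = 0100 → c = 01111101, weight = 6.
  m = 1100 → c = 01110101, weight = 5.
  m = 0010 → c = 00100010, weight = 2.
  m = 1010 → c = 00101010, weight = 3.
  m = 0110 → c = 01011111, weight = 6.
  m = 1110 → c = 01010111, weight = 5.
  m = 0001 → c = 11111001, weight = 6.
  m = 1001 → c = 11110001, weight = 5.
  m = 0101 → c = 10000100, weight = 2.
  m = 1101 → c = 10001100, weight = 3.
  m = 0011 → c = 11011011, weight = 6.
  m = 1011 → c = 11010011, weight = 5.
  m = 0111 → c = 10100110, weight = 4.
  m = 1111 → c = 10101110, weight = 5.
Tally weights:
  weight 0: 1 codewords.
  weight 1: 1 codewords.
  weight 2: 2 codewords.
  weight 3: 2 codewords.
  weight 4: 1 codewords.
  weight 5: 5 codewords.
  weight 6: 4 codewords.
Minimum distance d = smallest w > 0 with A_w > 0 = 1.
Sanity: Σ A_w = 16 = 2^4 = 16 ✓.


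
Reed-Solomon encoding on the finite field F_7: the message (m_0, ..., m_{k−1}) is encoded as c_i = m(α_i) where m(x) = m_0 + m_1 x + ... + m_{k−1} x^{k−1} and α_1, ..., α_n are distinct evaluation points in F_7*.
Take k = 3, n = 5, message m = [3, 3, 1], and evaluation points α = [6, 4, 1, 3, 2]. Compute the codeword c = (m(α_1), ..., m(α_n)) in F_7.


c = [1, 3, 0, 0, 6]

Message polynomial: m(x) = 3 + 3·x + 1·x^2 (mod 7).
For each evaluation point α_i, compute m(α_i) mod 7:
  α_1 = 6: Horner steps 1 → 2 → 1, so m(6) = 1.
  α_2 = 4: Horner steps 1 → 0 → 3, so m(4) = 3.
  α_3 = 1: Horner steps 1 → 4 → 0, so m(1) = 0.
  α_4 = 3: Horner steps 1 → 6 → 0, so m(3) = 0.
  α_5 = 2: Horner steps 1 → 5 → 6, so m(2) = 6.
Codeword c = [1, 3, 0, 0, 6] ∈ F_7^5.


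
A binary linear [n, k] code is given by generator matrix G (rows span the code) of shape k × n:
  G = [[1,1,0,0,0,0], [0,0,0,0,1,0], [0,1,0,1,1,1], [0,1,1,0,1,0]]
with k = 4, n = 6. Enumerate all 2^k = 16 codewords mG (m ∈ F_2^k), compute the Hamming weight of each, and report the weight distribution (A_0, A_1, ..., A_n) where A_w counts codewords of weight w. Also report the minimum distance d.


Weight distribution: A_0 = 1, A_1 = 1, A_2 = 3, A_3 = 6, A_4 = 3, A_5 = 1, A_6 = 1. Minimum distance d = 1.

Enumerate all 2^4 = 16 messages m ∈ F_2^4.
For each, compute codeword c = mG in F_2^6, then tally its weight.
  m = 0000 → c = 000000, weight = 0.
  m = 1000 → c = 110000, weight = 2.
  m = 0100 → c = 000010, weight = 1.
  m = 1100 → c = 110010, weight = 3.
  m = 0010 → c = 010111, weight = 4.
  m = 1010 → c = 100111, weight = 4.
  m = 0110 → c = 010101, weight = 3.
  m = 1110 → c = 100101, weight = 3.
  m = 0001 → c = 011010, weight = 3.
  m = 1001 → c = 101010, weight = 3.
  m = 0101 → c = 011000, weight = 2.
  m = 1101 → c = 101000, weight = 2.
  m = 0011 → c = 001101, weight = 3.
  m = 1011 → c = 111101, weight = 5.
  m = 0111 → c = 001111, weight = 4.
  m = 1111 → c = 111111, weight = 6.
Tally weights:
  weight 0: 1 codewords.
  weight 1: 1 codewords.
  weight 2: 3 codewords.
  weight 3: 6 codewords.
  weight 4: 3 codewords.
  weight 5: 1 codewords.
  weight 6: 1 codewords.
Minimum distance d = smallest w > 0 with A_w > 0 = 1.
Sanity: Σ A_w = 16 = 2^4 = 16 ✓.


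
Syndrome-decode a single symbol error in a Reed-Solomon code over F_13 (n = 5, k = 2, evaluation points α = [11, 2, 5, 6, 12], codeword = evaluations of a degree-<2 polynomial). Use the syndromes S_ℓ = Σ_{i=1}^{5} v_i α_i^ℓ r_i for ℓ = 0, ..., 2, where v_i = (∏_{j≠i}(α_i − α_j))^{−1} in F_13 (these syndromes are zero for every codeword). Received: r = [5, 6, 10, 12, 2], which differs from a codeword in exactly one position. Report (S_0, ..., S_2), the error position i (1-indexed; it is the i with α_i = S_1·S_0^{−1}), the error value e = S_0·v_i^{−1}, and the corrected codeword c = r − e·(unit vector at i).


S = (6, 10, 8), error at position 4, error magnitude e = 5, c = [5, 6, 10, 7, 2].

Step 1: column multipliers v_i = (∏_{j≠i}(α_i − α_j))^{−1} mod 13.
  i = 1 (α = 11): (11−2)(11−5)(11−6)(11−12) = 9·6·5·(−1) = −270 ≡ 3, so v_1 = 3^{−1} = 9 (mod 13).
  i = 2 (α = 2): (2−11)(2−5)(2−6)(2−12) = (−9)·(−3)·(−4)·(−10) = 1080 ≡ 1, so v_2 = 1^{−1} = 1 (mod 13).
  i = 3 (α = 5): (5−11)(5−2)(5−6)(5−12) = (−6)·3·(−1)·(−7) = −126 ≡ 4, so v_3 = 4^{−1} = 10 (mod 13).
  i = 4 (α = 6): (6−11)(6−2)(6−5)(6−12) = (−5)·4·1·(−6) = 120 ≡ 3, so v_4 = 3^{−1} = 9 (mod 13).
  i = 5 (α = 12): (12−11)(12−2)(12−5)(12−6) = 1·10·7·6 = 420 ≡ 4, so v_5 = 4^{−1} = 10 (mod 13).
  v = [9, 1, 10, 9, 10].
Step 2: syndromes of r = [5, 6, 10, 12, 2] (all sums mod 13).
  S_0 = Σ v_i r_i = 9·5 + 1·6 + 10·10 + 9·12 + 10·2 = 279 ≡ 6.
  S_1 = Σ v_i α_i r_i = 9·11·5 + 1·2·6 + 10·5·10 + 9·6·12 + 10·12·2 = 1895 ≡ 10.
  α_i^2 mod 13 = [4, 4, 12, 10, 1].
  S_2 = Σ v_i α_i^2 r_i = 9·4·5 + 1·4·6 + 10·12·10 + 9·10·12 + 10·1·2 = 2504 ≡ 8.
  S = (6, 10, 8) ≠ 0, so r is not a codeword (an error is present).
Step 3: locate the error. For a single error e at position i, S_ℓ = v_i·e·α_i^ℓ, so α_err = S_1/S_0.
  S_0^{−1} = 6^{−1} = 11 (mod 13), so α_err = 10·11 = 110 ≡ 6 = α_4. Error position i = 4.
  Consistency check: S_2/S_1 = 8·4 = 32 ≡ 6 = α_err ✓ (single-error assumption holds).
Step 4: error magnitude e = S_0/v_4 = S_0·∏_{j≠4}(α_4 − α_j) = 6·3 = 18 ≡ 5 (mod 13).
Step 5: correct position 4: c_4 = r_4 − e = 12 − 5 ≡ 7 (mod 13). Hence c = [5, 6, 10, 7, 2].
  Check: interpolating c through the α_i gives m(x) = 12 + 10·x (degree < 2) with m(α_i) = c_i for every i, so c is indeed a codeword.


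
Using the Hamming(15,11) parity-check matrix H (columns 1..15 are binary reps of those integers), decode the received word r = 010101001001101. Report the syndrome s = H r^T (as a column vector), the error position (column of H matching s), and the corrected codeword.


s = (0, 1, 1, 1)^T, error position = 7, corrected codeword c = 010101101001101

Compute s = H r^T mod 2 one row at a time:
  s_1 = 0 + 1 + 0 + 0 + 1 + 1 + 0 + 1 = 4 ≡ 0 (mod 2).
  s_2 = 1 + 0 + 1 + 0 + 1 + 1 + 0 + 1 = 5 ≡ 1 (mod 2).
  s_3 = 1 + 0 + 1 + 0 + 0 + 0 + 0 + 1 = 3 ≡ 1 (mod 2).
  s_4 = 0 + 0 + 0 + 0 + 1 + 0 + 1 + 1 = 3 ≡ 1 (mod 2).
s = (0, 1, 1, 1)^T — this equals column 7 of H (binary 0111), so error is at position 7.
Correct: flip bit 7 of r = 010101001001101 to get c = 010101101001101.


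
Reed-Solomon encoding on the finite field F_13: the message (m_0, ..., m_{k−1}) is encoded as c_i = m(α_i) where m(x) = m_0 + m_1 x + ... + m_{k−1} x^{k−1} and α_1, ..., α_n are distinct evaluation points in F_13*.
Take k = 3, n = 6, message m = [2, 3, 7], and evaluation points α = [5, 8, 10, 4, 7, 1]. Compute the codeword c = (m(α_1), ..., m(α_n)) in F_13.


c = [10, 6, 4, 9, 2, 12]

Message polynomial: m(x) = 2 + 3·x + 7·x^2 (mod 13).
For each evaluation point α_i, compute m(α_i) mod 13:
  α_1 = 5: Horner steps 7 → 12 → 10, so m(5) = 10.
  α_2 = 8: Horner steps 7 → 7 → 6, so m(8) = 6.
  α_3 = 10: Horner steps 7 → 8 → 4, so m(10) = 4.
  α_4 = 4: Horner steps 7 → 5 → 9, so m(4) = 9.
  α_5 = 7: Horner steps 7 → 0 → 2, so m(7) = 2.
  α_6 = 1: Horner steps 7 → 10 → 12, so m(1) = 12.
Codeword c = [10, 6, 4, 9, 2, 12] ∈ F_13^6.


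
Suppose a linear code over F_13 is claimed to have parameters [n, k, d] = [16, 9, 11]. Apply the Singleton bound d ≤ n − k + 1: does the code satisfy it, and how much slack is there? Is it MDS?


Singleton RHS = n − k + 1 = 8, slack = -3, bound violated (no such code; not MDS).

Singleton bound: d ≤ n − k + 1.
Here n = 16, k = 9, so n − k + 1 = 8.
Given d = 11, check d ≤ 8: NO.
Slack = (n − k + 1) − d = -3.
The slack is negative: d = 11 exceeds n − k + 1 = 8 by 3, so the Singleton bound is violated and no linear [16, 9, 11]_13 code can exist. In particular it is not MDS (MDS requires d = n − k + 1 exactly).
Description: the claimed parameters are [16, 9, 11]_13; such a code would be impossible (violates the Singleton bound).


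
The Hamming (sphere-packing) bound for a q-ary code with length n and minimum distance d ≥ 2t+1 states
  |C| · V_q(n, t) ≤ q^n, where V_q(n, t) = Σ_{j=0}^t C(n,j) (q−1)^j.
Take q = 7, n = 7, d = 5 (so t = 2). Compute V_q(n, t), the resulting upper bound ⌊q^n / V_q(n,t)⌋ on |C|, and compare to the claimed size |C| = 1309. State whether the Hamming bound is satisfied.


V_q(n, t) = 799, q^n = 823543, Hamming bound = 1030, |C| = 1309 > bound (violated).

Step 1: Compute V_q(n, t) = Σ_{j=0}^2 C(n, j) (q−1)^j.
  j = 0: C(7,0)·(6)^0 = 1·1 = 1.
  j = 1: C(7,1)·(6)^1 = 7·6 = 42.
  j = 2: C(7,2)·(6)^2 = 21·36 = 756.
  V_q(n, t) = 1 + 42 + 756 = 799.
Step 2: q^n = 7^7 = 823543.
Step 3: Hamming bound ⌊q^n / V_q(n,t)⌋ = ⌊823543/799⌋ = 1030.
Step 4: Compare |C| = 1309 to 1030: violated.
The claimed |C| lies above the Hamming bound, so no 7-ary code of length 7 with d ≥ 5 can have 1309 codewords.


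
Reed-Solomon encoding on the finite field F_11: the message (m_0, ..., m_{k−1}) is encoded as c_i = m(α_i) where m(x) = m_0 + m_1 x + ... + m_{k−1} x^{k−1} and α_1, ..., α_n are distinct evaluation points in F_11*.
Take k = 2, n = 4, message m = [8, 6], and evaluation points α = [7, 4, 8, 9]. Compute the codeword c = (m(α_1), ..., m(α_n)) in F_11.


c = [6, 10, 1, 7]

Message polynomial: m(x) = 8 + 6·x (mod 11).
For each evaluation point α_i, compute m(α_i) mod 11:
  α_1 = 7: Horner steps 6 → 6, so m(7) = 6.
  α_2 = 4: Horner steps 6 → 10, so m(4) = 10.
  α_3 = 8: Horner steps 6 → 1, so m(8) = 1.
  α_4 = 9: Horner steps 6 → 7, so m(9) = 7.
Codeword c = [6, 10, 1, 7] ∈ F_11^4.


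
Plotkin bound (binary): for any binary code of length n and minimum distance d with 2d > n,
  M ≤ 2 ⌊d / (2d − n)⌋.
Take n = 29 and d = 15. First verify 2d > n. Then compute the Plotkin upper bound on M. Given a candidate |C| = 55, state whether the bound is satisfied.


Plotkin bound M ≤ 30; given |C| = 55 > bound (violated).

Check applicability: 2d = 30, n = 29.
2d − n = 1 > 0, so Plotkin applies.
Compute d/(2d−n) = 15/1 ≈ 15.0000.
⌊d/(2d−n)⌋ = 15.
Plotkin bound: M ≤ 2·15 = 30.
Given |C| = 55, check: VIOLATED.
This |C| is above the Plotkin bound, so no binary code with n = 29, d = 15 and 55 codewords exists.


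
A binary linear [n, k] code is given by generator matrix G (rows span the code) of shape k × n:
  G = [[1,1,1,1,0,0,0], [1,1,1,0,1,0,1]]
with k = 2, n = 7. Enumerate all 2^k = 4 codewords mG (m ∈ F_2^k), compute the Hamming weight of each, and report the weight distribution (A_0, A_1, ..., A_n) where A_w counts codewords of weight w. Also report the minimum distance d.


Weight distribution: A_0 = 1, A_3 = 1, A_4 = 1, A_5 = 1. Minimum distance d = 3.

Enumerate all 2^2 = 4 messages m ∈ F_2^2.
For each, compute codeword c = mG in F_2^7, then tally its weight.
  m = 00 → c = 0000000, weight = 0.
  m = 10 → c = 1111000, weight = 4.
  m = 01 → c = 1110101, weight = 5.
  m = 11 → c = 0001101, weight = 3.
Tally weights:
  weight 0: 1 codewords.
  weight 3: 1 codewords.
  weight 4: 1 codewords.
  weight 5: 1 codewords.
Minimum distance d = smallest w > 0 with A_w > 0 = 3.
Sanity: Σ A_w = 4 = 2^2 = 4 ✓.


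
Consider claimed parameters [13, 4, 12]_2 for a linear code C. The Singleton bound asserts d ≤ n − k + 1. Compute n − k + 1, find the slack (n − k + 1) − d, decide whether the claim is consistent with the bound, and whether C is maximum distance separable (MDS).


Singleton RHS = n − k + 1 = 10, slack = -2, bound violated (no such code; not MDS).

Singleton bound: d ≤ n − k + 1.
Here n = 13, k = 4, so n − k + 1 = 10.
Given d = 12, check d ≤ 10: NO.
Slack = (n − k + 1) − d = -2.
The slack is negative: d = 12 exceeds n − k + 1 = 10 by 2, so the Singleton bound is violated and no linear [13, 4, 12]_2 code can exist. In particular it is not MDS (MDS requires d = n − k + 1 exactly).
Description: the claimed parameters are [13, 4, 12]_2; such a code would be impossible (violates the Singleton bound).


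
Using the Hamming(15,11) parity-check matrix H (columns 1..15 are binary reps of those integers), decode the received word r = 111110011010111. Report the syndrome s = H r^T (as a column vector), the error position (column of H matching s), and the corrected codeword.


s = (0, 1, 1, 1)^T, error position = 7, corrected codeword c = 111110111010111

Compute s = H r^T mod 2 one row at a time:
  s_1 = 1 + 1 + 0 + 1 + 0 + 1 + 1 + 1 = 6 ≡ 0 (mod 2).
  s_2 = 1 + 1 + 0 + 0 + 0 + 1 + 1 + 1 = 5 ≡ 1 (mod 2).
  s_3 = 1 + 1 + 0 + 0 + 0 + 1 + 1 + 1 = 5 ≡ 1 (mod 2).
  s_4 = 1 + 1 + 1 + 0 + 1 + 1 + 1 + 1 = 7 ≡ 1 (mod 2).
s = (0, 1, 1, 1)^T — this equals column 7 of H (binary 0111), so error is at position 7.
Correct: flip bit 7 of r = 111110011010111 to get c = 111110111010111.


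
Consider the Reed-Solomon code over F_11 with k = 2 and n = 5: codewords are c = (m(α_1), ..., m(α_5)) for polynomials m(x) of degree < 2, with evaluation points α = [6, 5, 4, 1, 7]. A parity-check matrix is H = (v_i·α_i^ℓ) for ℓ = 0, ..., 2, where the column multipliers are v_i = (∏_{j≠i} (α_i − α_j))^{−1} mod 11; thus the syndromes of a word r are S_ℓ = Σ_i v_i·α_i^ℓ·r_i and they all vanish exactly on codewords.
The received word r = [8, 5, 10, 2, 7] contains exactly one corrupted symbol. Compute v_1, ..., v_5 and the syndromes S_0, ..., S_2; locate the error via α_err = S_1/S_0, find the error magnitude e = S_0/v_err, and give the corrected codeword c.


S = (5, 3, 4), error at position 2, error magnitude e = 7, c = [8, 9, 10, 2, 7].

Step 1: column multipliers v_i = (∏_{j≠i}(α_i − α_j))^{−1} mod 11.
  i = 1 (α = 6): (6−5)(6−4)(6−1)(6−7) = 1·2·5·(−1) = −10 ≡ 1, so v_1 = 1^{−1} = 1 (mod 11).
  i = 2 (α = 5): (5−6)(5−4)(5−1)(5−7) = (−1)·1·4·(−2) = 8 ≡ 8, so v_2 = 8^{−1} = 7 (mod 11).
  i = 3 (α = 4): (4−6)(4−5)(4−1)(4−7) = (−2)·(−1)·3·(−3) = −18 ≡ 4, so v_3 = 4^{−1} = 3 (mod 11).
  i = 4 (α = 1): (1−6)(1−5)(1−4)(1−7) = (−5)·(−4)·(−3)·(−6) = 360 ≡ 8, so v_4 = 8^{−1} = 7 (mod 11).
  i = 5 (α = 7): (7−6)(7−5)(7−4)(7−1) = 1·2·3·6 = 36 ≡ 3, so v_5 = 3^{−1} = 4 (mod 11).
  v = [1, 7, 3, 7, 4].
Step 2: syndromes of r = [8, 5, 10, 2, 7] (all sums mod 11).
  S_0 = Σ v_i r_i = 1·8 + 7·5 + 3·10 + 7·2 + 4·7 = 115 ≡ 5.
  S_1 = Σ v_i α_i r_i = 1·6·8 + 7·5·5 + 3·4·10 + 7·1·2 + 4·7·7 = 553 ≡ 3.
  α_i^2 mod 11 = [3, 3, 5, 1, 5].
  S_2 = Σ v_i α_i^2 r_i = 1·3·8 + 7·3·5 + 3·5·10 + 7·1·2 + 4·5·7 = 433 ≡ 4.
  S = (5, 3, 4) ≠ 0, so r is not a codeword (an error is present).
Step 3: locate the error. For a single error e at position i, S_ℓ = v_i·e·α_i^ℓ, so α_err = S_1/S_0.
  S_0^{−1} = 5^{−1} = 9 (mod 11), so α_err = 3·9 = 27 ≡ 5 = α_2. Error position i = 2.
  Consistency check: S_2/S_1 = 4·4 = 16 ≡ 5 = α_err ✓ (single-error assumption holds).
Step 4: error magnitude e = S_0/v_2 = S_0·∏_{j≠2}(α_2 − α_j) = 5·8 = 40 ≡ 7 (mod 11).
Step 5: correct position 2: c_2 = r_2 − e = 5 − 7 ≡ 9 (mod 11). Hence c = [8, 9, 10, 2, 7].
  Check: interpolating c through the α_i gives m(x) = 3 + 10·x (degree < 2) with m(α_i) = c_i for every i, so c is indeed a codeword.


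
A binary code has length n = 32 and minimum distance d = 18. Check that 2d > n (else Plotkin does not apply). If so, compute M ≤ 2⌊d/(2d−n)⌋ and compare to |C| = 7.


Plotkin bound M ≤ 8; given |C| = 7 ≤ bound (satisfied).

Check applicability: 2d = 36, n = 32.
2d − n = 4 > 0, so Plotkin applies.
Compute d/(2d−n) = 18/4 ≈ 4.5000.
⌊d/(2d−n)⌋ = 4.
Plotkin bound: M ≤ 2·4 = 8.
Given |C| = 7, check: satisfied.
This |C| is below the Plotkin bound.


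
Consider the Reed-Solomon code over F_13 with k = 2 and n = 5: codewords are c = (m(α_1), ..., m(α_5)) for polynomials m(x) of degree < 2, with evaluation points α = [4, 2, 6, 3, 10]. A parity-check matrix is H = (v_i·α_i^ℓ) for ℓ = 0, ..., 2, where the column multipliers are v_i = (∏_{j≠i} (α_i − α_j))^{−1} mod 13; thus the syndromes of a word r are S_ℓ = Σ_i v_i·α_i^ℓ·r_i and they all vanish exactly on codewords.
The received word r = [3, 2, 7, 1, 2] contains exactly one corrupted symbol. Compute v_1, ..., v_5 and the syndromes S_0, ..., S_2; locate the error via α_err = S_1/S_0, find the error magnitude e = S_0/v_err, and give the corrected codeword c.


S = (10, 7, 1), error at position 2, error magnitude e = 3, c = [3, 12, 7, 1, 2].

Step 1: column multipliers v_i = (∏_{j≠i}(α_i − α_j))^{−1} mod 13.
  i = 1 (α = 4): (4−2)(4−6)(4−3)(4−10) = 2·(−2)·1·(−6) = 24 ≡ 11, so v_1 = 11^{−1} = 6 (mod 13).
  i = 2 (α = 2): (2−4)(2−6)(2−3)(2−10) = (−2)·(−4)·(−1)·(−8) = 64 ≡ 12, so v_2 = 12^{−1} = 12 (mod 13).
  i = 3 (α = 6): (6−4)(6−2)(6−3)(6−10) = 2·4·3·(−4) = −96 ≡ 8, so v_3 = 8^{−1} = 5 (mod 13).
  i = 4 (α = 3): (3−4)(3−2)(3−6)(3−10) = (−1)·1·(−3)·(−7) = −21 ≡ 5, so v_4 = 5^{−1} = 8 (mod 13).
  i = 5 (α = 10): (10−4)(10−2)(10−6)(10−3) = 6·8·4·7 = 1344 ≡ 5, so v_5 = 5^{−1} = 8 (mod 13).
  v = [6, 12, 5, 8, 8].
Step 2: syndromes of r = [3, 2, 7, 1, 2] (all sums mod 13).
  S_0 = Σ v_i r_i = 6·3 + 12·2 + 5·7 + 8·1 + 8·2 = 101 ≡ 10.
  S_1 = Σ v_i α_i r_i = 6·4·3 + 12·2·2 + 5·6·7 + 8·3·1 + 8·10·2 = 514 ≡ 7.
  α_i^2 mod 13 = [3, 4, 10, 9, 9].
  S_2 = Σ v_i α_i^2 r_i = 6·3·3 + 12·4·2 + 5·10·7 + 8·9·1 + 8·9·2 = 716 ≡ 1.
  S = (10, 7, 1) ≠ 0, so r is not a codeword (an error is present).
Step 3: locate the error. For a single error e at position i, S_ℓ = v_i·e·α_i^ℓ, so α_err = S_1/S_0.
  S_0^{−1} = 10^{−1} = 4 (mod 13), so α_err = 7·4 = 28 ≡ 2 = α_2. Error position i = 2.
  Consistency check: S_2/S_1 = 1·2 = 2 ≡ 2 = α_err ✓ (single-error assumption holds).
Step 4: error magnitude e = S_0/v_2 = S_0·∏_{j≠2}(α_2 − α_j) = 10·12 = 120 ≡ 3 (mod 13).
Step 5: correct position 2: c_2 = r_2 − e = 2 − 3 ≡ 12 (mod 13). Hence c = [3, 12, 7, 1, 2].
  Check: interpolating c through the α_i gives m(x) = 8 + 2·x (degree < 2) with m(α_i) = c_i for every i, so c is indeed a codeword.


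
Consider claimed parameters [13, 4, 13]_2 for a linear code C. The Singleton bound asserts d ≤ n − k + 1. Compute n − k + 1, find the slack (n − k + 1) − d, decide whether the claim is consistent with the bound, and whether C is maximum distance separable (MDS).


Singleton RHS = n − k + 1 = 10, slack = -3, bound violated (no such code; not MDS).

Singleton bound: d ≤ n − k + 1.
Here n = 13, k = 4, so n − k + 1 = 10.
Given d = 13, check d ≤ 10: NO.
Slack = (n − k + 1) − d = -3.
The slack is negative: d = 13 exceeds n − k + 1 = 10 by 3, so the Singleton bound is violated and no linear [13, 4, 13]_2 code can exist. In particular it is not MDS (MDS requires d = n − k + 1 exactly).
Description: the claimed parameters are [13, 4, 13]_2; such a code would be impossible (violates the Singleton bound).


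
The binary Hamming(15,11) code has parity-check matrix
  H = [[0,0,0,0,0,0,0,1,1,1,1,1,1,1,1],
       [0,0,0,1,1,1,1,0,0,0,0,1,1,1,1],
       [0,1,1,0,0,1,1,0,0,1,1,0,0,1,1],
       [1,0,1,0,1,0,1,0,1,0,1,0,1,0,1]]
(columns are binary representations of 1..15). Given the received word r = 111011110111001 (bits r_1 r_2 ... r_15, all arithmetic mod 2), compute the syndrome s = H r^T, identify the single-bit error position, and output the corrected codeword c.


s = (1, 1, 1, 0)^T, error position = 14, corrected codeword c = 111011110111011

Compute s = H r^T mod 2 one row at a time:
  s_1 = 1 + 0 + 1 + 1 + 1 + 0 + 0 + 1 = 5 ≡ 1 (mod 2).
  s_2 = 0 + 1 + 1 + 1 + 1 + 0 + 0 + 1 = 5 ≡ 1 (mod 2).
  s_3 = 1 + 1 + 1 + 1 + 1 + 1 + 0 + 1 = 7 ≡ 1 (mod 2).
  s_4 = 1 + 1 + 1 + 1 + 0 + 1 + 0 + 1 = 6 ≡ 0 (mod 2).
s = (1, 1, 1, 0)^T — this equals column 14 of H (binary 1110), so error is at position 14.
Correct: flip bit 14 of r = 111011110111001 to get c = 111011110111011.


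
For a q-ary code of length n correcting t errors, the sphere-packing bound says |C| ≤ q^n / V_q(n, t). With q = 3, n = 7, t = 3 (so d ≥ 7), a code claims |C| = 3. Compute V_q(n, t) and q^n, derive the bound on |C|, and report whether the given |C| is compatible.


V_q(n, t) = 379, q^n = 2187, Hamming bound = 5, |C| = 3 ≤ bound (satisfied).

Step 1: Compute V_q(n, t) = Σ_{j=0}^3 C(n, j) (q−1)^j.
  j = 0: C(7,0)·(2)^0 = 1·1 = 1.
  j = 1: C(7,1)·(2)^1 = 7·2 = 14.
  j = 2: C(7,2)·(2)^2 = 21·4 = 84.
  j = 3: C(7,3)·(2)^3 = 35·8 = 280.
  V_q(n, t) = 1 + 14 + 84 + 280 = 379.
Step 2: q^n = 3^7 = 2187.
Step 3: Hamming bound ⌊q^n / V_q(n,t)⌋ = ⌊2187/379⌋ = 5.
Step 4: Compare |C| = 3 to 5: satisfied.
The claimed |C| lies below the Hamming bound.


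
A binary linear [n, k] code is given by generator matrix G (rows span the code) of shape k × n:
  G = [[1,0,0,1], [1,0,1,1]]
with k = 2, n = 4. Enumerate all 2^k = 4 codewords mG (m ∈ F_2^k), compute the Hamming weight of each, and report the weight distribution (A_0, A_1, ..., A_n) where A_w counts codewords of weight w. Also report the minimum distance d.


Weight distribution: A_0 = 1, A_1 = 1, A_2 = 1, A_3 = 1. Minimum distance d = 1.

Enumerate all 2^2 = 4 messages m ∈ F_2^2.
For each, compute codeword c = mG in F_2^4, then tally its weight.
  m = 00 → c = 0000, weight = 0.
  m = 10 → c = 1001, weight = 2.
  m = 01 → c = 1011, weight = 3.
  m = 11 → c = 0010, weight = 1.
Tally weights:
  weight 0: 1 codewords.
  weight 1: 1 codewords.
  weight 2: 1 codewords.
  weight 3: 1 codewords.
Minimum distance d = smallest w > 0 with A_w > 0 = 1.
Sanity: Σ A_w = 4 = 2^2 = 4 ✓.


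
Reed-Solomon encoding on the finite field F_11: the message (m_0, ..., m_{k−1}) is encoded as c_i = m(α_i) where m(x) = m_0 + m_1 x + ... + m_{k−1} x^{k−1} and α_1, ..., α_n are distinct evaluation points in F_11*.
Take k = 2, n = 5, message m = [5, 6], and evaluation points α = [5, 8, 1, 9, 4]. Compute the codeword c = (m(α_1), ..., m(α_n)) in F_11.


c = [2, 9, 0, 4, 7]

Message polynomial: m(x) = 5 + 6·x (mod 11).
For each evaluation point α_i, compute m(α_i) mod 11:
  α_1 = 5: Horner steps 6 → 2, so m(5) = 2.
  α_2 = 8: Horner steps 6 → 9, so m(8) = 9.
  α_3 = 1: Horner steps 6 → 0, so m(1) = 0.
  α_4 = 9: Horner steps 6 → 4, so m(9) = 4.
  α_5 = 4: Horner steps 6 → 7, so m(4) = 7.
Codeword c = [2, 9, 0, 4, 7] ∈ F_11^5.


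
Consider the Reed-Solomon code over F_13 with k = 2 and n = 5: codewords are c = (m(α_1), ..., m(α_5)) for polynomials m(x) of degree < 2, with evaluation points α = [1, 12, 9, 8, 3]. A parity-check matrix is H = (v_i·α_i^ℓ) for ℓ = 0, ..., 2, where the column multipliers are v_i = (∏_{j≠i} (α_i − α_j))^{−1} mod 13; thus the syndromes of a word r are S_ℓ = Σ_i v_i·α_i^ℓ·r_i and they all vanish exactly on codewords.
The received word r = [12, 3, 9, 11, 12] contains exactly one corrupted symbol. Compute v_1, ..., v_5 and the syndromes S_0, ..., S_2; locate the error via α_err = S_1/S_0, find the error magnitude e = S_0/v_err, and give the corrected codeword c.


S = (5, 2, 6), error at position 5, error magnitude e = 4, c = [12, 3, 9, 11, 8].

Step 1: column multipliers v_i = (∏_{j≠i}(α_i − α_j))^{−1} mod 13.
  i = 1 (α = 1): (1−12)(1−9)(1−8)(1−3) = (−11)·(−8)·(−7)·(−2) = 1232 ≡ 10, so v_1 = 10^{−1} = 4 (mod 13).
  i = 2 (α = 12): (12−1)(12−9)(12−8)(12−3) = 11·3·4·9 = 1188 ≡ 5, so v_2 = 5^{−1} = 8 (mod 13).
  i = 3 (α = 9): (9−1)(9−12)(9−8)(9−3) = 8·(−3)·1·6 = −144 ≡ 12, so v_3 = 12^{−1} = 12 (mod 13).
  i = 4 (α = 8): (8−1)(8−12)(8−9)(8−3) = 7·(−4)·(−1)·5 = 140 ≡ 10, so v_4 = 10^{−1} = 4 (mod 13).
  i = 5 (α = 3): (3−1)(3−12)(3−9)(3−8) = 2·(−9)·(−6)·(−5) = −540 ≡ 6, so v_5 = 6^{−1} = 11 (mod 13).
  v = [4, 8, 12, 4, 11].
Step 2: syndromes of r = [12, 3, 9, 11, 12] (all sums mod 13).
  S_0 = Σ v_i r_i = 4·12 + 8·3 + 12·9 + 4·11 + 11·12 = 356 ≡ 5.
  S_1 = Σ v_i α_i r_i = 4·1·12 + 8·12·3 + 12·9·9 + 4·8·11 + 11·3·12 = 2056 ≡ 2.
  α_i^2 mod 13 = [1, 1, 3, 12, 9].
  S_2 = Σ v_i α_i^2 r_i = 4·1·12 + 8·1·3 + 12·3·9 + 4·12·11 + 11·9·12 = 2112 ≡ 6.
  S = (5, 2, 6) ≠ 0, so r is not a codeword (an error is present).
Step 3: locate the error. For a single error e at position i, S_ℓ = v_i·e·α_i^ℓ, so α_err = S_1/S_0.
  S_0^{−1} = 5^{−1} = 8 (mod 13), so α_err = 2·8 = 16 ≡ 3 = α_5. Error position i = 5.
  Consistency check: S_2/S_1 = 6·7 = 42 ≡ 3 = α_err ✓ (single-error assumption holds).
Step 4: error magnitude e = S_0/v_5 = S_0·∏_{j≠5}(α_5 − α_j) = 5·6 = 30 ≡ 4 (mod 13).
Step 5: correct position 5: c_5 = r_5 − e = 12 − 4 ≡ 8 (mod 13). Hence c = [12, 3, 9, 11, 8].
  Check: interpolating c through the α_i gives m(x) = 1 + 11·x (degree < 2) with m(α_i) = c_i for every i, so c is indeed a codeword.


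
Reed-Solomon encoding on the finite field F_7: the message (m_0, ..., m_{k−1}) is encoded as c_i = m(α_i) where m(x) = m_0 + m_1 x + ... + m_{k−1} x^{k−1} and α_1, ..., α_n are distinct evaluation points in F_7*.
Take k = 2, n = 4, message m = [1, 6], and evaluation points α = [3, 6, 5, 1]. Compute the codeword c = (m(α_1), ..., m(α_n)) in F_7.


c = [5, 2, 3, 0]

Message polynomial: m(x) = 1 + 6·x (mod 7).
For each evaluation point α_i, compute m(α_i) mod 7:
  α_1 = 3: Horner steps 6 → 5, so m(3) = 5.
  α_2 = 6: Horner steps 6 → 2, so m(6) = 2.
  α_3 = 5: Horner steps 6 → 3, so m(5) = 3.
  α_4 = 1: Horner steps 6 → 0, so m(1) = 0.
Codeword c = [5, 2, 3, 0] ∈ F_7^4.


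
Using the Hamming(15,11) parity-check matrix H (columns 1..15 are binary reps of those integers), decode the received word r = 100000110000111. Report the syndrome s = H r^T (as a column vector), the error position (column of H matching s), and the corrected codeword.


s = (0, 0, 1, 0)^T, error position = 2, corrected codeword c = 110000110000111

Compute s = H r^T mod 2 one row at a time:
  s_1 = 1 + 0 + 0 + 0 + 0 + 1 + 1 + 1 = 4 ≡ 0 (mod 2).
  s_2 = 0 + 0 + 0 + 1 + 0 + 1 + 1 + 1 = 4 ≡ 0 (mod 2).
  s_3 = 0 + 0 + 0 + 1 + 0 + 0 + 1 + 1 = 3 ≡ 1 (mod 2).
  s_4 = 1 + 0 + 0 + 1 + 0 + 0 + 1 + 1 = 4 ≡ 0 (mod 2).
s = (0, 0, 1, 0)^T — this equals column 2 of H (binary 0010), so error is at position 2.
Correct: flip bit 2 of r = 100000110000111 to get c = 110000110000111.


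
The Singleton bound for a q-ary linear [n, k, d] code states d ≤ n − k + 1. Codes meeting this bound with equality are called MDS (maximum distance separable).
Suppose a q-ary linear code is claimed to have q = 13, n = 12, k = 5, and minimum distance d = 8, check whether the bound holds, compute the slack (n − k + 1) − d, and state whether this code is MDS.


Singleton RHS = n − k + 1 = 8, slack = 0, bound satisfied, MDS.

Singleton bound: d ≤ n − k + 1.
Here n = 12, k = 5, so n − k + 1 = 8.
Given d = 8, check d ≤ 8: YES.
Slack = (n − k + 1) − d = 0.
The code is MDS (slack = 0).
Description: the claimed parameters are [12, 5, 8]_13; such a code would be MDS (meets Singleton bound).


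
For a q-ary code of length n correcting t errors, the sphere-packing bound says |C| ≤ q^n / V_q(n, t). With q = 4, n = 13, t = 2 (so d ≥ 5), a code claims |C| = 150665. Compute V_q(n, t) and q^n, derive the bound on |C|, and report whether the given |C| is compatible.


V_q(n, t) = 742, q^n = 67108864, Hamming bound = 90443, |C| = 150665 > bound (violated).

Step 1: Compute V_q(n, t) = Σ_{j=0}^2 C(n, j) (q−1)^j.
  j = 0: C(13,0)·(3)^0 = 1·1 = 1.
  j = 1: C(13,1)·(3)^1 = 13·3 = 39.
  j = 2: C(13,2)·(3)^2 = 78·9 = 702.
  V_q(n, t) = 1 + 39 + 702 = 742.
Step 2: q^n = 4^13 = 67108864.
Step 3: Hamming bound ⌊q^n / V_q(n,t)⌋ = ⌊67108864/742⌋ = 90443.
Step 4: Compare |C| = 150665 to 90443: violated.
The claimed |C| lies above the Hamming bound, so no 4-ary code of length 13 with d ≥ 5 can have 150665 codewords.
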